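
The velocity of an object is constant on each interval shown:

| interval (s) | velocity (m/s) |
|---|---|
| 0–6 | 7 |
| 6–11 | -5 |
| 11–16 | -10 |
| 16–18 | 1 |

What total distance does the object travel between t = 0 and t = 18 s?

Total distance travelled is ∫|v| dt — sum the magnitudes of each area piece.
0–6 s: |7| × 6 = 42 m
6–11 s: |-5| × 5 = 25 m
11–16 s: |-10| × 5 = 50 m
16–18 s: |1| × 2 = 2 m
Total distance = 119 m

119 m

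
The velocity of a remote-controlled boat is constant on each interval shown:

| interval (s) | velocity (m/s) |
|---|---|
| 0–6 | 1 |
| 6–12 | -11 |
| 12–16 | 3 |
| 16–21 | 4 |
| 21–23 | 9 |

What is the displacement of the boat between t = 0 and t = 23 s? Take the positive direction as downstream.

-10 m

Displacement is the signed area under the v-t curve.
0–6 s: 1 × 6 = 6 m
6–12 s: -11 × 6 = -66 m
12–16 s: 3 × 4 = 12 m
16–21 s: 4 × 5 = 20 m
21–23 s: 9 × 2 = 18 m
Net displacement = -10 m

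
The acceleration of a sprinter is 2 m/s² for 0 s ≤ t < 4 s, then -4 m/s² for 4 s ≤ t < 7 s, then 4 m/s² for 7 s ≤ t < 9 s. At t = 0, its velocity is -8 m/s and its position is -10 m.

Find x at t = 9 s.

-60 m

On each constant-a segment, Δv = aΔt and Δx = v₀Δt + ½aΔt²; chain segment to segment.
0–4 s: v starts -8 m/s; Δx = -8·4 + ½·2·4² = -16 m; v ends 0 m/s.
4–7 s: v starts 0 m/s; Δx = 0·3 + ½·-4·3² = -18 m; v ends -12 m/s.
7–9 s: v starts -12 m/s; Δx = -12·2 + ½·4·2² = -16 m; v ends -4 m/s.
x(9) = -10 + Σ Δx = -60 m.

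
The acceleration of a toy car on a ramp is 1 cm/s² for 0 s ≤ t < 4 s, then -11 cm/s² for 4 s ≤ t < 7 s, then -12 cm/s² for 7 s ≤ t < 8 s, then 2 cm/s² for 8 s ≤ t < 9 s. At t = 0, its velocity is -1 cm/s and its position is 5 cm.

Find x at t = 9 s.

-108.5 cm

On each constant-a segment, Δv = aΔt and Δx = v₀Δt + ½aΔt²; chain segment to segment.
0–4 s: v starts -1 cm/s; Δx = -1·4 + ½·1·4² = 4 cm; v ends 3 cm/s.
4–7 s: v starts 3 cm/s; Δx = 3·3 + ½·-11·3² = -40.5 cm; v ends -30 cm/s.
7–8 s: v starts -30 cm/s; Δx = -30·1 + ½·-12·1² = -36 cm; v ends -42 cm/s.
8–9 s: v starts -42 cm/s; Δx = -42·1 + ½·2·1² = -41 cm; v ends -40 cm/s.
x(9) = 5 + Σ Δx = -108.5 cm.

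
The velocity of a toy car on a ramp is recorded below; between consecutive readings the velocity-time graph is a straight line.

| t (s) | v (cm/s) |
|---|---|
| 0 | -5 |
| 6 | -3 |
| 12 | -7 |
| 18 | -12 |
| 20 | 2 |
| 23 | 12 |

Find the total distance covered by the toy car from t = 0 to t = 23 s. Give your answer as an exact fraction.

998/7 cm

Total distance travelled is ∫|v| dt — sum the magnitudes of each area piece.
0–6 s: |½(-5 + -3)(6)| = 24 cm
6–12 s: |½(-3 + -7)(6)| = 30 cm
12–18 s: |½(-7 + -12)(6)| = 57 cm
18–20 s: v = 0 at t = 138/7 s; triangle areas 72/7 + 2/7 = 74/7 cm
20–23 s: |½(2 + 12)(3)| = 21 cm
Total distance = 998/7 cm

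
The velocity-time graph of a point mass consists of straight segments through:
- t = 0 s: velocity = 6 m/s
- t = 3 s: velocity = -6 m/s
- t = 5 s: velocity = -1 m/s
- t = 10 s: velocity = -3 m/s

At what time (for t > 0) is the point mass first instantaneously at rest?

t = 1.5 s

v changes sign on 0–3 s (from 6 to -6); the graph is linear there, so v = 0 at t = 0 + (-6)·(3 − 0)/(-6 − 6) = 1.5 s.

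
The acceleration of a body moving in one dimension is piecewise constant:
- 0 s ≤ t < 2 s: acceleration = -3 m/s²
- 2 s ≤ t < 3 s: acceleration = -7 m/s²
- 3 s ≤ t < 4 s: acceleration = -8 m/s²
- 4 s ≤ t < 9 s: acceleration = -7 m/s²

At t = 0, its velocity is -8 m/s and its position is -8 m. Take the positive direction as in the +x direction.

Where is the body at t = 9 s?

-305 m

On each constant-a segment, Δv = aΔt and Δx = v₀Δt + ½aΔt²; chain segment to segment.
0–2 s: v starts -8 m/s; Δx = -8·2 + ½·-3·2² = -22 m; v ends -14 m/s.
2–3 s: v starts -14 m/s; Δx = -14·1 + ½·-7·1² = -17.5 m; v ends -21 m/s.
3–4 s: v starts -21 m/s; Δx = -21·1 + ½·-8·1² = -25 m; v ends -29 m/s.
4–9 s: v starts -29 m/s; Δx = -29·5 + ½·-7·5² = -232.5 m; v ends -64 m/s.
x(9) = -8 + Σ Δx = -305 m.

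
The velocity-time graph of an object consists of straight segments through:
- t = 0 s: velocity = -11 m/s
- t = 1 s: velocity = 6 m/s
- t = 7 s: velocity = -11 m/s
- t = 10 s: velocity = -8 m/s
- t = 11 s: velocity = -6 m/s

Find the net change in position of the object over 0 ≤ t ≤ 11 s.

-53 m

Displacement is the signed area under the v-t curve.
0–1 s: ½(-11 + 6)(1) = -2.5 m
1–7 s: ½(6 + -11)(6) = -15 m
7–10 s: ½(-11 + -8)(3) = -28.5 m
10–11 s: ½(-8 + -6)(1) = -7 m
Net displacement = -53 m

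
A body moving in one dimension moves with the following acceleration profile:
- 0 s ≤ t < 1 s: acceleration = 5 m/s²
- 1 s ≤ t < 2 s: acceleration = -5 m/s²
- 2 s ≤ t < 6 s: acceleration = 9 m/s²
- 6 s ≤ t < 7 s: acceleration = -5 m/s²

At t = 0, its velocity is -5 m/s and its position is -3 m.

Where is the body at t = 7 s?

72.5 m

On each constant-a segment, Δv = aΔt and Δx = v₀Δt + ½aΔt²; chain segment to segment.
0–1 s: v starts -5 m/s; Δx = -5·1 + ½·5·1² = -2.5 m; v ends 0 m/s.
1–2 s: v starts 0 m/s; Δx = 0·1 + ½·-5·1² = -2.5 m; v ends -5 m/s.
2–6 s: v starts -5 m/s; Δx = -5·4 + ½·9·4² = 52 m; v ends 31 m/s.
6–7 s: v starts 31 m/s; Δx = 31·1 + ½·-5·1² = 28.5 m; v ends 26 m/s.
x(7) = -3 + Σ Δx = 72.5 m.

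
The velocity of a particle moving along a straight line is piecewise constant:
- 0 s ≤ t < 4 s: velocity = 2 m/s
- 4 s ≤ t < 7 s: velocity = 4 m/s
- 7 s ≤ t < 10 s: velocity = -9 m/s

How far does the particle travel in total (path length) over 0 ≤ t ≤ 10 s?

47 m

Distance (not displacement) is the total path length: add the absolute areas under v-t.
0–4 s: |2| × 4 = 8 m
4–7 s: |4| × 3 = 12 m
7–10 s: |-9| × 3 = 27 m
Total distance = 47 m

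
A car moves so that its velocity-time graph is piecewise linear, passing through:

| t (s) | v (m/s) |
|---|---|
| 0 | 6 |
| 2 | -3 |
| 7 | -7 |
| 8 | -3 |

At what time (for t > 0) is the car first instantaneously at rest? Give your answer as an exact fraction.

v changes sign on 0–2 s (from 6 to -3); the graph is linear there, so v = 0 at t = 0 + (-6)·(2 − 0)/(-3 − 6) = 4/3 s.

t = 4/3 s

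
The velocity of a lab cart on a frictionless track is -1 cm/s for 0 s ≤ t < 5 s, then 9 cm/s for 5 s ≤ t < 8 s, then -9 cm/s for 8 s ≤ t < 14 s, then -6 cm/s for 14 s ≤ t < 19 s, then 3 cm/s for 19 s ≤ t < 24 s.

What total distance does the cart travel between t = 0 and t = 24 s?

Total distance travelled is ∫|v| dt — sum the magnitudes of each area piece.
0–5 s: |-1| × 5 = 5 cm
5–8 s: |9| × 3 = 27 cm
8–14 s: |-9| × 6 = 54 cm
14–19 s: |-6| × 5 = 30 cm
19–24 s: |3| × 5 = 15 cm
Total distance = 131 cm

131 cm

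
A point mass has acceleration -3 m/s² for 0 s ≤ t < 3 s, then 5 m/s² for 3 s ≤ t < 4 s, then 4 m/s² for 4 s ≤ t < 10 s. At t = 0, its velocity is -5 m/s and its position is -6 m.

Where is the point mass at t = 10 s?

-28 m

On each constant-a segment, Δv = aΔt and Δx = v₀Δt + ½aΔt²; chain segment to segment.
0–3 s: v starts -5 m/s; Δx = -5·3 + ½·-3·3² = -28.5 m; v ends -14 m/s.
3–4 s: v starts -14 m/s; Δx = -14·1 + ½·5·1² = -11.5 m; v ends -9 m/s.
4–10 s: v starts -9 m/s; Δx = -9·6 + ½·4·6² = 18 m; v ends 15 m/s.
x(10) = -6 + Σ Δx = -28 m.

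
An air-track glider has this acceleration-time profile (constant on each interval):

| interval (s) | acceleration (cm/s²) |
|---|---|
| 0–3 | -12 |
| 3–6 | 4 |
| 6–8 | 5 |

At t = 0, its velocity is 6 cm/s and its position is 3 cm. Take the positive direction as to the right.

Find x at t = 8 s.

On each constant-a segment, Δv = aΔt and Δx = v₀Δt + ½aΔt²; chain segment to segment.
0–3 s: v starts 6 cm/s; Δx = 6·3 + ½·-12·3² = -36 cm; v ends -30 cm/s.
3–6 s: v starts -30 cm/s; Δx = -30·3 + ½·4·3² = -72 cm; v ends -18 cm/s.
6–8 s: v starts -18 cm/s; Δx = -18·2 + ½·5·2² = -26 cm; v ends -8 cm/s.
x(8) = 3 + Σ Δx = -131 cm.

-131 cm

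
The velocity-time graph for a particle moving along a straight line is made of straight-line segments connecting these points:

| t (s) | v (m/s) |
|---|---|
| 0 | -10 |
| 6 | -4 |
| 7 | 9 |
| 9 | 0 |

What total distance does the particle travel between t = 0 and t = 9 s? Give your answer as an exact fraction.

Distance (not displacement) is the total path length: add the absolute areas under v-t.
0–6 s: |½(-10 + -4)(6)| = 42 m
6–7 s: v = 0 at t = 82/13 s; triangle areas 8/13 + 81/26 = 97/26 m
7–9 s: |½(9 + 0)(2)| = 9 m
Total distance = 1423/26 m

1423/26 m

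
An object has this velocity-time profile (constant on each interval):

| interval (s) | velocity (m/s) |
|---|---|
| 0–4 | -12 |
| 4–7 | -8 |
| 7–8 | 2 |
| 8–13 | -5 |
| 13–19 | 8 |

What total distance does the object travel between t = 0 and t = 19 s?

Distance (not displacement) is the total path length: add the absolute areas under v-t.
0–4 s: |-12| × 4 = 48 m
4–7 s: |-8| × 3 = 24 m
7–8 s: |2| × 1 = 2 m
8–13 s: |-5| × 5 = 25 m
13–19 s: |8| × 6 = 48 m
Total distance = 147 m

147 m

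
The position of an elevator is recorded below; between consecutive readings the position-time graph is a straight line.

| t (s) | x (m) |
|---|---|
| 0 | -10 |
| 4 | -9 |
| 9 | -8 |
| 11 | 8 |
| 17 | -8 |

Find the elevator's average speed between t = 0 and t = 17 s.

Average speed = (total path length)/(elapsed time); on a piecewise-linear x-t graph the path length is Σ|Δx|.
0–4 s: |Δx| = |-9 − -10| = 1 m
4–9 s: |Δx| = |-8 − -9| = 1 m
9–11 s: |Δx| = |8 − -8| = 16 m
11–17 s: |Δx| = |-8 − 8| = 16 m
Total path = 34 m; average speed = 34/17 = 2 m/s.

2 m/s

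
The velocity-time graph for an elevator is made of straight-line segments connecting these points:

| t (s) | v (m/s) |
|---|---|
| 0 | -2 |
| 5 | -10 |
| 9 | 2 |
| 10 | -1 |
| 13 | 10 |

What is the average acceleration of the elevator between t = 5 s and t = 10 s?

1.8 m/s²

Average acceleration = Δv/Δt = (-1 − -10)/(10 − 5) = 1.8 m/s².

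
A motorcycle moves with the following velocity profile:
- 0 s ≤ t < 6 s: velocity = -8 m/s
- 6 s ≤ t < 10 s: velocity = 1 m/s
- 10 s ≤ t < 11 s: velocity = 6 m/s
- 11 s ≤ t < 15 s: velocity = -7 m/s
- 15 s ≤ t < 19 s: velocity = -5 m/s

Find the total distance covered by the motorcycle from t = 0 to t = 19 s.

Distance (not displacement) is the total path length: add the absolute areas under v-t.
0–6 s: |-8| × 6 = 48 m
6–10 s: |1| × 4 = 4 m
10–11 s: |6| × 1 = 6 m
11–15 s: |-7| × 4 = 28 m
15–19 s: |-5| × 4 = 20 m
Total distance = 106 m

106 m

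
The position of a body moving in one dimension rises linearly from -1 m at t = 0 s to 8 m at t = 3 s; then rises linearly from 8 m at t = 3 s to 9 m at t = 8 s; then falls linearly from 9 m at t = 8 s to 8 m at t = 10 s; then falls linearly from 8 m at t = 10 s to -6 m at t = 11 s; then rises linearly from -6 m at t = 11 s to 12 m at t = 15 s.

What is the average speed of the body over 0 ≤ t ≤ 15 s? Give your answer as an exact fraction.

43/15 m/s

Average speed = (total path length)/(elapsed time); on a piecewise-linear x-t graph the path length is Σ|Δx|.
0–3 s: |Δx| = |8 − -1| = 9 m
3–8 s: |Δx| = |9 − 8| = 1 m
8–10 s: |Δx| = |8 − 9| = 1 m
10–11 s: |Δx| = |-6 − 8| = 14 m
11–15 s: |Δx| = |12 − -6| = 18 m
Total path = 43 m; average speed = 43/15 = 43/15 m/s.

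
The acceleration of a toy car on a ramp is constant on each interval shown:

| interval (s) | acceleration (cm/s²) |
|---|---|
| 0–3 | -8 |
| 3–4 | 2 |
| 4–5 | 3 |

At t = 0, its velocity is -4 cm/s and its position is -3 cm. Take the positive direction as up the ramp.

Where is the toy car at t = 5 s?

On each constant-a segment, Δv = aΔt and Δx = v₀Δt + ½aΔt²; chain segment to segment.
0–3 s: v starts -4 cm/s; Δx = -4·3 + ½·-8·3² = -48 cm; v ends -28 cm/s.
3–4 s: v starts -28 cm/s; Δx = -28·1 + ½·2·1² = -27 cm; v ends -26 cm/s.
4–5 s: v starts -26 cm/s; Δx = -26·1 + ½·3·1² = -24.5 cm; v ends -23 cm/s.
x(5) = -3 + Σ Δx = -102.5 cm.

-102.5 cm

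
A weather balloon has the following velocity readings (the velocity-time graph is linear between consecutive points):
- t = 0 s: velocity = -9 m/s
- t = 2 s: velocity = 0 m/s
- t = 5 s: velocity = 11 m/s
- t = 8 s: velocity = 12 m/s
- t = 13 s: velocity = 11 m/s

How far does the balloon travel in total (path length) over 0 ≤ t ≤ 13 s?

Distance (not displacement) is the total path length: add the absolute areas under v-t.
0–2 s: |½(-9 + 0)(2)| = 9 m
2–5 s: |½(0 + 11)(3)| = 16.5 m
5–8 s: |½(11 + 12)(3)| = 34.5 m
8–13 s: |½(12 + 11)(5)| = 57.5 m
Total distance = 117.5 m

117.5 m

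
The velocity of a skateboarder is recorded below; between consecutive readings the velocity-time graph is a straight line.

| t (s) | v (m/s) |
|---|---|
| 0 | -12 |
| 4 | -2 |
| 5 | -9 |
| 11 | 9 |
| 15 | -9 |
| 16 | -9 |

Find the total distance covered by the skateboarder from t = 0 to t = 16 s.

Total distance travelled is ∫|v| dt — sum the magnitudes of each area piece.
0–4 s: |½(-12 + -2)(4)| = 28 m
4–5 s: |½(-2 + -9)(1)| = 5.5 m
5–11 s: v = 0 at t = 8 s; triangle areas 13.5 + 13.5 = 27 m
11–15 s: v = 0 at t = 13 s; triangle areas 9 + 9 = 18 m
15–16 s: |-9| × 1 = 9 m
Total distance = 87.5 m

87.5 m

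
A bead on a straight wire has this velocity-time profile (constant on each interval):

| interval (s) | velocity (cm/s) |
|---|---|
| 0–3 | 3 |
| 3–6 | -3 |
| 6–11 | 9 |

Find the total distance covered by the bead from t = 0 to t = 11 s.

Total distance travelled is ∫|v| dt — sum the magnitudes of each area piece.
0–3 s: |3| × 3 = 9 cm
3–6 s: |-3| × 3 = 9 cm
6–11 s: |9| × 5 = 45 cm
Total distance = 63 cm

63 cm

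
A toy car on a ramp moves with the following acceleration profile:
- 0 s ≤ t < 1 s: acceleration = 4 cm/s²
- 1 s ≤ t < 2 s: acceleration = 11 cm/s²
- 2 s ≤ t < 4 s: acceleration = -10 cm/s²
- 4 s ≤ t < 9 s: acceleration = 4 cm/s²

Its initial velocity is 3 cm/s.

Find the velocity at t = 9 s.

Δv equals the area under the a-t graph; then v = v₀ + Δv.
0–1 s: 4 × 1 = 4 cm/s
1–2 s: 11 × 1 = 11 cm/s
2–4 s: -10 × 2 = -20 cm/s
4–9 s: 4 × 5 = 20 cm/s
Δv = 15 cm/s, so v(9) = 3 + (15) = 18 cm/s.

18 cm/s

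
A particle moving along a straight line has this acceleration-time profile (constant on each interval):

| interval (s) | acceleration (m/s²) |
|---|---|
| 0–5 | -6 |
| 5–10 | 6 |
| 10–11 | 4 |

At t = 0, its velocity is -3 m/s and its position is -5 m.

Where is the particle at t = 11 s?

On each constant-a segment, Δv = aΔt and Δx = v₀Δt + ½aΔt²; chain segment to segment.
0–5 s: v starts -3 m/s; Δx = -3·5 + ½·-6·5² = -90 m; v ends -33 m/s.
5–10 s: v starts -33 m/s; Δx = -33·5 + ½·6·5² = -90 m; v ends -3 m/s.
10–11 s: v starts -3 m/s; Δx = -3·1 + ½·4·1² = -1 m; v ends 1 m/s.
x(11) = -5 + Σ Δx = -186 m.

-186 m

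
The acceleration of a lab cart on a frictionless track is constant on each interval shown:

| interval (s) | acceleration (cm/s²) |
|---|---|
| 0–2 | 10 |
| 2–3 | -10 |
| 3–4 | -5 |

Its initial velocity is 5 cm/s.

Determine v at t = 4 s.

10 cm/s

Δv equals the area under the a-t graph; then v = v₀ + Δv.
0–2 s: 10 × 2 = 20 cm/s
2–3 s: -10 × 1 = -10 cm/s
3–4 s: -5 × 1 = -5 cm/s
Δv = 5 cm/s, so v(4) = 5 + (5) = 10 cm/s.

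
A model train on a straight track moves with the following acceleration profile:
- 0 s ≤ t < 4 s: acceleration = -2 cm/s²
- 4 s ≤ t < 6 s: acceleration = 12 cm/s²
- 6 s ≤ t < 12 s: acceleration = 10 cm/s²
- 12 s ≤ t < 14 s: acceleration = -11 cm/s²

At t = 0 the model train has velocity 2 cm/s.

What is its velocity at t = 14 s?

56 cm/s

Δv equals the area under the a-t graph; then v = v₀ + Δv.
0–4 s: -2 × 4 = -8 cm/s
4–6 s: 12 × 2 = 24 cm/s
6–12 s: 10 × 6 = 60 cm/s
12–14 s: -11 × 2 = -22 cm/s
Δv = 54 cm/s, so v(14) = 2 + (54) = 56 cm/s.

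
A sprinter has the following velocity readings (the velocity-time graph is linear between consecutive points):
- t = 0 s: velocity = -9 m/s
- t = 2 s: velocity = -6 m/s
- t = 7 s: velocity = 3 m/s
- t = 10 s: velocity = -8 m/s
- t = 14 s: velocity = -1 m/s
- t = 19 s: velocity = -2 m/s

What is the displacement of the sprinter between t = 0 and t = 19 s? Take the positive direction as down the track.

-55.5 m

Displacement is the signed area under the v-t curve.
0–2 s: ½(-9 + -6)(2) = -15 m
2–7 s: ½(-6 + 3)(5) = -7.5 m
7–10 s: ½(3 + -8)(3) = -7.5 m
10–14 s: ½(-8 + -1)(4) = -18 m
14–19 s: ½(-1 + -2)(5) = -7.5 m
Net displacement = -55.5 m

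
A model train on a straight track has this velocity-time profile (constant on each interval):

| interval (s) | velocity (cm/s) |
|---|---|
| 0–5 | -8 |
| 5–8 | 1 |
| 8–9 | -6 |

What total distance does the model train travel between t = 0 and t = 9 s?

49 cm

Total distance travelled is ∫|v| dt — sum the magnitudes of each area piece.
0–5 s: |-8| × 5 = 40 cm
5–8 s: |1| × 3 = 3 cm
8–9 s: |-6| × 1 = 6 cm
Total distance = 49 cm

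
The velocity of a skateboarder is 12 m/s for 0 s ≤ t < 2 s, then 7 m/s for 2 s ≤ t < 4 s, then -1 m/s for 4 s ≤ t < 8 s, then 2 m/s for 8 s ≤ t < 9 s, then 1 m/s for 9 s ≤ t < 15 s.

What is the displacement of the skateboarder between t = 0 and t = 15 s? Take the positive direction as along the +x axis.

Displacement is the signed area under the v-t curve.
0–2 s: 12 × 2 = 24 m
2–4 s: 7 × 2 = 14 m
4–8 s: -1 × 4 = -4 m
8–9 s: 2 × 1 = 2 m
9–15 s: 1 × 6 = 6 m
Net displacement = 42 m

42 m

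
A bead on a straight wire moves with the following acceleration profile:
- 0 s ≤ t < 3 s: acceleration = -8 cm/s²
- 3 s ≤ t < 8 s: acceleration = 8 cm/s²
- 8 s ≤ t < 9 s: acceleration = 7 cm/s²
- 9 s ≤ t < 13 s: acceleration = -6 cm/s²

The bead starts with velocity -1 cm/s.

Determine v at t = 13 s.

Δv equals the area under the a-t graph; then v = v₀ + Δv.
0–3 s: -8 × 3 = -24 cm/s
3–8 s: 8 × 5 = 40 cm/s
8–9 s: 7 × 1 = 7 cm/s
9–13 s: -6 × 4 = -24 cm/s
Δv = -1 cm/s, so v(13) = -1 + (-1) = -2 cm/s.

-2 cm/s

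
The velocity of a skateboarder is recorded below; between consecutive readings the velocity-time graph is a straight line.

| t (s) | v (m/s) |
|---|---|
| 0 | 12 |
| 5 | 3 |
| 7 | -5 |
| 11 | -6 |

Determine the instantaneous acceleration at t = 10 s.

Acceleration is the slope of the v-t graph on 7–11 s: (-6 − -5)/(11 − 7) = -0.25 m/s².

-0.25 m/s²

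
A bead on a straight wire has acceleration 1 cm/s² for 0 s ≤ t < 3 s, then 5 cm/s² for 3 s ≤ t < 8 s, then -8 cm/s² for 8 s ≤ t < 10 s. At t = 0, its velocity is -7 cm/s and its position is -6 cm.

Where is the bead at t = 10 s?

On each constant-a segment, Δv = aΔt and Δx = v₀Δt + ½aΔt²; chain segment to segment.
0–3 s: v starts -7 cm/s; Δx = -7·3 + ½·1·3² = -16.5 cm; v ends -4 cm/s.
3–8 s: v starts -4 cm/s; Δx = -4·5 + ½·5·5² = 42.5 cm; v ends 21 cm/s.
8–10 s: v starts 21 cm/s; Δx = 21·2 + ½·-8·2² = 26 cm; v ends 5 cm/s.
x(10) = -6 + Σ Δx = 46 cm.

46 cm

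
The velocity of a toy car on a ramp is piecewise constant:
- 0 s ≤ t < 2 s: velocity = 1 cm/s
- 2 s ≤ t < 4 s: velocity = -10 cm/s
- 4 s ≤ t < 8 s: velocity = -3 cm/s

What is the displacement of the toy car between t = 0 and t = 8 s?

Net displacement equals the area under the velocity-time graph (areas below the axis count negative).
0–2 s: 1 × 2 = 2 cm
2–4 s: -10 × 2 = -20 cm
4–8 s: -3 × 4 = -12 cm
Net displacement = -30 cm

-30 cm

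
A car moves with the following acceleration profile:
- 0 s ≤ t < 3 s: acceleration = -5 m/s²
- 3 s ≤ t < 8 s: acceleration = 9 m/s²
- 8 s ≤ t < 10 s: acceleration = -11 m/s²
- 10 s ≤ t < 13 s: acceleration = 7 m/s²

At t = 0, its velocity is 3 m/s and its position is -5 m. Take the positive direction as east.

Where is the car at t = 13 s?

On each constant-a segment, Δv = aΔt and Δx = v₀Δt + ½aΔt²; chain segment to segment.
0–3 s: v starts 3 m/s; Δx = 3·3 + ½·-5·3² = -13.5 m; v ends -12 m/s.
3–8 s: v starts -12 m/s; Δx = -12·5 + ½·9·5² = 52.5 m; v ends 33 m/s.
8–10 s: v starts 33 m/s; Δx = 33·2 + ½·-11·2² = 44 m; v ends 11 m/s.
10–13 s: v starts 11 m/s; Δx = 11·3 + ½·7·3² = 64.5 m; v ends 32 m/s.
x(13) = -5 + Σ Δx = 142.5 m.

142.5 m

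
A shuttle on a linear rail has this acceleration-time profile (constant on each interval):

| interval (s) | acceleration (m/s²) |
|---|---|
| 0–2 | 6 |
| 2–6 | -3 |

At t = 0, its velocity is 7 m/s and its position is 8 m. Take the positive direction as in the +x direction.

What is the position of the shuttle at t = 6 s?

On each constant-a segment, Δv = aΔt and Δx = v₀Δt + ½aΔt²; chain segment to segment.
0–2 s: v starts 7 m/s; Δx = 7·2 + ½·6·2² = 26 m; v ends 19 m/s.
2–6 s: v starts 19 m/s; Δx = 19·4 + ½·-3·4² = 52 m; v ends 7 m/s.
x(6) = 8 + Σ Δx = 86 m.

86 m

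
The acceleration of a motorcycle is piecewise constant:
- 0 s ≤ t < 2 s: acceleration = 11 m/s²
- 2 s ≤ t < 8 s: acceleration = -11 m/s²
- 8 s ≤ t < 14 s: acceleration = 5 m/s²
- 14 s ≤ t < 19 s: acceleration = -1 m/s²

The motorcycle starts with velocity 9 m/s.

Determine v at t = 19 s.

Δv equals the area under the a-t graph; then v = v₀ + Δv.
0–2 s: 11 × 2 = 22 m/s
2–8 s: -11 × 6 = -66 m/s
8–14 s: 5 × 6 = 30 m/s
14–19 s: -1 × 5 = -5 m/s
Δv = -19 m/s, so v(19) = 9 + (-19) = -10 m/s.

-10 m/s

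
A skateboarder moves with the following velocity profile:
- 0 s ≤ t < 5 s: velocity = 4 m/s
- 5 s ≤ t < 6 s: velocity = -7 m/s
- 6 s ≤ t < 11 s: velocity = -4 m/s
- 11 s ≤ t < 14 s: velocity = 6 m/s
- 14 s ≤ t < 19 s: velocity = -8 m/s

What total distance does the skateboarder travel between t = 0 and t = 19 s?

Total distance travelled is ∫|v| dt — sum the magnitudes of each area piece.
0–5 s: |4| × 5 = 20 m
5–6 s: |-7| × 1 = 7 m
6–11 s: |-4| × 5 = 20 m
11–14 s: |6| × 3 = 18 m
14–19 s: |-8| × 5 = 40 m
Total distance = 105 m

105 m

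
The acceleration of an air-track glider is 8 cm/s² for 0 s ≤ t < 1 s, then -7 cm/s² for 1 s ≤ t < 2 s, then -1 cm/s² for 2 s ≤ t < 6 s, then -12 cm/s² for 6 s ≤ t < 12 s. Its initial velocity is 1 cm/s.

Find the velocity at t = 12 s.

-74 cm/s

Δv equals the area under the a-t graph; then v = v₀ + Δv.
0–1 s: 8 × 1 = 8 cm/s
1–2 s: -7 × 1 = -7 cm/s
2–6 s: -1 × 4 = -4 cm/s
6–12 s: -12 × 6 = -72 cm/s
Δv = -75 cm/s, so v(12) = 1 + (-75) = -74 cm/s.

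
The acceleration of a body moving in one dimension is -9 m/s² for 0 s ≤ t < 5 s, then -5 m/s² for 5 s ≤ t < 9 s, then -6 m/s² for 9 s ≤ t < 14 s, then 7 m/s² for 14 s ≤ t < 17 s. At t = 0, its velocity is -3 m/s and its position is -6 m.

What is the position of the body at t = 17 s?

-1043 m

On each constant-a segment, Δv = aΔt and Δx = v₀Δt + ½aΔt²; chain segment to segment.
0–5 s: v starts -3 m/s; Δx = -3·5 + ½·-9·5² = -127.5 m; v ends -48 m/s.
5–9 s: v starts -48 m/s; Δx = -48·4 + ½·-5·4² = -232 m; v ends -68 m/s.
9–14 s: v starts -68 m/s; Δx = -68·5 + ½·-6·5² = -415 m; v ends -98 m/s.
14–17 s: v starts -98 m/s; Δx = -98·3 + ½·7·3² = -262.5 m; v ends -77 m/s.
x(17) = -6 + Σ Δx = -1043 m.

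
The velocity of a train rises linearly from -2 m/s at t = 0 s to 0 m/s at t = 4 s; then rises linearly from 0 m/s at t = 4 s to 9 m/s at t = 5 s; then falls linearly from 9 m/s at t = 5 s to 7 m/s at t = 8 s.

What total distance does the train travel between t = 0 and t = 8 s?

Total distance travelled is ∫|v| dt — sum the magnitudes of each area piece.
0–4 s: |½(-2 + 0)(4)| = 4 m
4–5 s: |½(0 + 9)(1)| = 4.5 m
5–8 s: |½(9 + 7)(3)| = 24 m
Total distance = 32.5 m

32.5 m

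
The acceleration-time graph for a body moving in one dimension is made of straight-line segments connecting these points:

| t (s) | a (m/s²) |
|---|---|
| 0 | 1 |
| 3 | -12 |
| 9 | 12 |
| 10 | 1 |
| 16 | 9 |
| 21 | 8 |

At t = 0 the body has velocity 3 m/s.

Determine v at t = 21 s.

Δv equals the area under the a-t graph; then v = v₀ + Δv.
0–3 s: ½(1 + -12)(3) = -16.5 m/s
3–9 s: ½(-12 + 12)(6) = 0 m/s
9–10 s: ½(12 + 1)(1) = 6.5 m/s
10–16 s: ½(1 + 9)(6) = 30 m/s
16–21 s: ½(9 + 8)(5) = 42.5 m/s
Δv = 62.5 m/s, so v(21) = 3 + (62.5) = 65.5 m/s.

65.5 m/s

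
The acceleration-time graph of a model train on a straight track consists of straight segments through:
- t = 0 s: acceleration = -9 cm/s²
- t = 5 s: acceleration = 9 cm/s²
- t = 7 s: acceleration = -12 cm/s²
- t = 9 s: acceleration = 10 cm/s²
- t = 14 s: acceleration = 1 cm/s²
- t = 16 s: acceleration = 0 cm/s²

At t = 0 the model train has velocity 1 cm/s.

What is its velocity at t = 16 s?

Δv equals the area under the a-t graph; then v = v₀ + Δv.
0–5 s: ½(-9 + 9)(5) = 0 cm/s
5–7 s: ½(9 + -12)(2) = -3 cm/s
7–9 s: ½(-12 + 10)(2) = -2 cm/s
9–14 s: ½(10 + 1)(5) = 27.5 cm/s
14–16 s: ½(1 + 0)(2) = 1 cm/s
Δv = 23.5 cm/s, so v(16) = 1 + (23.5) = 24.5 cm/s.

24.5 cm/s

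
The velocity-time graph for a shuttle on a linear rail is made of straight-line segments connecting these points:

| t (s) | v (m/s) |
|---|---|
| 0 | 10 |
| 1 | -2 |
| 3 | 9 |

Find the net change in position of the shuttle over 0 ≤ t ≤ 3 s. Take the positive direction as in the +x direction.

11 m

Net displacement equals the area under the velocity-time graph (areas below the axis count negative).
0–1 s: ½(10 + -2)(1) = 4 m
1–3 s: ½(-2 + 9)(2) = 7 m
Net displacement = 11 m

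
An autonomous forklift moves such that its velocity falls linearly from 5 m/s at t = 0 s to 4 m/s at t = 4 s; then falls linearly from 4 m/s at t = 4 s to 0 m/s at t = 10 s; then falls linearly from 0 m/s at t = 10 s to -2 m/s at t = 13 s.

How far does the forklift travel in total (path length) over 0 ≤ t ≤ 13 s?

33 m

Total distance travelled is ∫|v| dt — sum the magnitudes of each area piece.
0–4 s: |½(5 + 4)(4)| = 18 m
4–10 s: |½(4 + 0)(6)| = 12 m
10–13 s: |½(0 + -2)(3)| = 3 m
Total distance = 33 m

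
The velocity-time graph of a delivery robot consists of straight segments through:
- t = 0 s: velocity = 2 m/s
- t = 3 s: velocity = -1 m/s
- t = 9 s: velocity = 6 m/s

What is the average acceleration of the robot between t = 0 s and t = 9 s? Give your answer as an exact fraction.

Average acceleration = Δv/Δt = (6 − 2)/(9 − 0) = 4/9 m/s².

4/9 m/s²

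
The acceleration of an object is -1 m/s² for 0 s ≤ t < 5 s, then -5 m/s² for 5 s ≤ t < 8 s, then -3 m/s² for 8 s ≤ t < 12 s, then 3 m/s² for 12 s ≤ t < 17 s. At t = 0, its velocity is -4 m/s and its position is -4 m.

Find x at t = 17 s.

-348.5 m

On each constant-a segment, Δv = aΔt and Δx = v₀Δt + ½aΔt²; chain segment to segment.
0–5 s: v starts -4 m/s; Δx = -4·5 + ½·-1·5² = -32.5 m; v ends -9 m/s.
5–8 s: v starts -9 m/s; Δx = -9·3 + ½·-5·3² = -49.5 m; v ends -24 m/s.
8–12 s: v starts -24 m/s; Δx = -24·4 + ½·-3·4² = -120 m; v ends -36 m/s.
12–17 s: v starts -36 m/s; Δx = -36·5 + ½·3·5² = -142.5 m; v ends -21 m/s.
x(17) = -4 + Σ Δx = -348.5 m.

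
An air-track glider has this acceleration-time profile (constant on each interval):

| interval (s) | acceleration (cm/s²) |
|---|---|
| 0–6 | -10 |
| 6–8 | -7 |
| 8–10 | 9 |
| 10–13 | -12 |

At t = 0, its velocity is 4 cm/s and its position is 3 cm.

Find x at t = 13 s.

On each constant-a segment, Δv = aΔt and Δx = v₀Δt + ½aΔt²; chain segment to segment.
0–6 s: v starts 4 cm/s; Δx = 4·6 + ½·-10·6² = -156 cm; v ends -56 cm/s.
6–8 s: v starts -56 cm/s; Δx = -56·2 + ½·-7·2² = -126 cm; v ends -70 cm/s.
8–10 s: v starts -70 cm/s; Δx = -70·2 + ½·9·2² = -122 cm; v ends -52 cm/s.
10–13 s: v starts -52 cm/s; Δx = -52·3 + ½·-12·3² = -210 cm; v ends -88 cm/s.
x(13) = 3 + Σ Δx = -611 cm.

-611 cm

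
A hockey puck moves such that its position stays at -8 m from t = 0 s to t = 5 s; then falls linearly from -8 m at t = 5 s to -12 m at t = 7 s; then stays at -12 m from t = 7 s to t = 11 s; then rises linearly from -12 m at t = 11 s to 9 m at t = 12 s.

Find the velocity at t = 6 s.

Velocity is the slope of the x-t graph on 5–7 s: (-12 − -8)/(7 − 5) = -2 m/s.

-2 m/s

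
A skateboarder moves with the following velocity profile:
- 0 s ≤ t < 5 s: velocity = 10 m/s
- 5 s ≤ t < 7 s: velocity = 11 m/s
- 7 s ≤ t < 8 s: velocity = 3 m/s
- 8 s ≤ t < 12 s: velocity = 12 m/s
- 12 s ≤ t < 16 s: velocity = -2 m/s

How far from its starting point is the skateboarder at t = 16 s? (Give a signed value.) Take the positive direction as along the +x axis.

Displacement is the signed area under the v-t curve.
0–5 s: 10 × 5 = 50 m
5–7 s: 11 × 2 = 22 m
7–8 s: 3 × 1 = 3 m
8–12 s: 12 × 4 = 48 m
12–16 s: -2 × 4 = -8 m
Net displacement = 115 m

115 m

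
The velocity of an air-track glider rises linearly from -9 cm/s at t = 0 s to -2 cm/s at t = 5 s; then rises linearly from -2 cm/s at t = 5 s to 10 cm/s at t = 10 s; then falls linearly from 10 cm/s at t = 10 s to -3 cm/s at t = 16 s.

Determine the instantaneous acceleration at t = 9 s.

Acceleration is the slope of the v-t graph on 5–10 s: (10 − -2)/(10 − 5) = 2.4 cm/s².

2.4 cm/s²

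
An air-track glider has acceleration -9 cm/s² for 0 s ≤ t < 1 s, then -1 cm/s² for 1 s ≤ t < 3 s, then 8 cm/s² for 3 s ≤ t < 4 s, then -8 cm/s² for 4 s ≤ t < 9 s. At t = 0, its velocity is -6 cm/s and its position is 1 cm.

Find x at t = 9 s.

-199.5 cm

On each constant-a segment, Δv = aΔt and Δx = v₀Δt + ½aΔt²; chain segment to segment.
0–1 s: v starts -6 cm/s; Δx = -6·1 + ½·-9·1² = -10.5 cm; v ends -15 cm/s.
1–3 s: v starts -15 cm/s; Δx = -15·2 + ½·-1·2² = -32 cm; v ends -17 cm/s.
3–4 s: v starts -17 cm/s; Δx = -17·1 + ½·8·1² = -13 cm; v ends -9 cm/s.
4–9 s: v starts -9 cm/s; Δx = -9·5 + ½·-8·5² = -145 cm; v ends -49 cm/s.
x(9) = 1 + Σ Δx = -199.5 cm.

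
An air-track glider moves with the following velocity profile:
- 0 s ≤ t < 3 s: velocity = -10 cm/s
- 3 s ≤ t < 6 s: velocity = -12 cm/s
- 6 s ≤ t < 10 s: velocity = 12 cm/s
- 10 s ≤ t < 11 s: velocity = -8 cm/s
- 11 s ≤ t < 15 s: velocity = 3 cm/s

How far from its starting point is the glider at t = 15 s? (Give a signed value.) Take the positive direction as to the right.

-14 cm

Net displacement equals the area under the velocity-time graph (areas below the axis count negative).
0–3 s: -10 × 3 = -30 cm
3–6 s: -12 × 3 = -36 cm
6–10 s: 12 × 4 = 48 cm
10–11 s: -8 × 1 = -8 cm
11–15 s: 3 × 4 = 12 cm
Net displacement = -14 cm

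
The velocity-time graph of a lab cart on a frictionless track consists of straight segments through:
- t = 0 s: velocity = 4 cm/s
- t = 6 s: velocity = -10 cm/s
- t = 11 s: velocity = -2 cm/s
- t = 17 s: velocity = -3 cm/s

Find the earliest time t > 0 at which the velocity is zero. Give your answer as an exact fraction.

v changes sign on 0–6 s (from 4 to -10); the graph is linear there, so v = 0 at t = 0 + (-4)·(6 − 0)/(-10 − 4) = 12/7 s.

t = 12/7 s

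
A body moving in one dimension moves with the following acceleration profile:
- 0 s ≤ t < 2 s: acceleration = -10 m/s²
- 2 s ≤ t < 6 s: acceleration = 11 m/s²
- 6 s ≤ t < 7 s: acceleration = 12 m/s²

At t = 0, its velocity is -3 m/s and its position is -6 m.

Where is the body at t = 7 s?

-9 m

On each constant-a segment, Δv = aΔt and Δx = v₀Δt + ½aΔt²; chain segment to segment.
0–2 s: v starts -3 m/s; Δx = -3·2 + ½·-10·2² = -26 m; v ends -23 m/s.
2–6 s: v starts -23 m/s; Δx = -23·4 + ½·11·4² = -4 m; v ends 21 m/s.
6–7 s: v starts 21 m/s; Δx = 21·1 + ½·12·1² = 27 m; v ends 33 m/s.
x(7) = -6 + Σ Δx = -9 m.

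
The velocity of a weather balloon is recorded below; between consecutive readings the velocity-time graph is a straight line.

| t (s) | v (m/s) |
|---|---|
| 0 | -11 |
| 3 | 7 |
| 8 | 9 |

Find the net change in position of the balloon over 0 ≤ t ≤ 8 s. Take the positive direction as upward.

34 m

Displacement is the signed area under the v-t curve.
0–3 s: ½(-11 + 7)(3) = -6 m
3–8 s: ½(7 + 9)(5) = 40 m
Net displacement = 34 m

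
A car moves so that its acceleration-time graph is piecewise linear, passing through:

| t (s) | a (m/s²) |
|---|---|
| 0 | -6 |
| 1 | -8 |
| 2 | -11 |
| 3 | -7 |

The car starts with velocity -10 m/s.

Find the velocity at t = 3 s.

-35.5 m/s

Δv equals the area under the a-t graph; then v = v₀ + Δv.
0–1 s: ½(-6 + -8)(1) = -7 m/s
1–2 s: ½(-8 + -11)(1) = -9.5 m/s
2–3 s: ½(-11 + -7)(1) = -9 m/s
Δv = -25.5 m/s, so v(3) = -10 + (-25.5) = -35.5 m/s.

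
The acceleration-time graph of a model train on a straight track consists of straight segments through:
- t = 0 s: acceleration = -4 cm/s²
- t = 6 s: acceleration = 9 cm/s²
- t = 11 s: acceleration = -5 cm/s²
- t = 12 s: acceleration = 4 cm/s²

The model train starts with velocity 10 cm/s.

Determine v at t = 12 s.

34.5 cm/s

Δv equals the area under the a-t graph; then v = v₀ + Δv.
0–6 s: ½(-4 + 9)(6) = 15 cm/s
6–11 s: ½(9 + -5)(5) = 10 cm/s
11–12 s: ½(-5 + 4)(1) = -0.5 cm/s
Δv = 24.5 cm/s, so v(12) = 10 + (24.5) = 34.5 cm/s.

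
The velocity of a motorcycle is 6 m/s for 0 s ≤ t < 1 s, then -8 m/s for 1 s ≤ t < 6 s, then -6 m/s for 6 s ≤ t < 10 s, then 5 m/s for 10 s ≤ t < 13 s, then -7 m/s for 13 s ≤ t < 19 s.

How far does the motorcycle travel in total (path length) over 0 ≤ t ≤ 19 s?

127 m

Total distance travelled is ∫|v| dt — sum the magnitudes of each area piece.
0–1 s: |6| × 1 = 6 m
1–6 s: |-8| × 5 = 40 m
6–10 s: |-6| × 4 = 24 m
10–13 s: |5| × 3 = 15 m
13–19 s: |-7| × 6 = 42 m
Total distance = 127 m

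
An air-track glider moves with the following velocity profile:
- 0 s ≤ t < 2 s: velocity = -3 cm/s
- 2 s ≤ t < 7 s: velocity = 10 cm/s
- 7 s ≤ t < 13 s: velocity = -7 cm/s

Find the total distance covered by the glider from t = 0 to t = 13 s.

98 cm

Distance (not displacement) is the total path length: add the absolute areas under v-t.
0–2 s: |-3| × 2 = 6 cm
2–7 s: |10| × 5 = 50 cm
7–13 s: |-7| × 6 = 42 cm
Total distance = 98 cm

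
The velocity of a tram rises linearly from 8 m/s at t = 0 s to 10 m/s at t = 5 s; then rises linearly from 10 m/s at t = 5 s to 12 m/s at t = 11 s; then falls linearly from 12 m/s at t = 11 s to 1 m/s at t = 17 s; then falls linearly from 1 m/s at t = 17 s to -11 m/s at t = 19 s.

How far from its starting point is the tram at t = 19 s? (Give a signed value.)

Displacement is the signed area under the v-t curve.
0–5 s: ½(8 + 10)(5) = 45 m
5–11 s: ½(10 + 12)(6) = 66 m
11–17 s: ½(12 + 1)(6) = 39 m
17–19 s: ½(1 + -11)(2) = -10 m
Net displacement = 140 m

140 m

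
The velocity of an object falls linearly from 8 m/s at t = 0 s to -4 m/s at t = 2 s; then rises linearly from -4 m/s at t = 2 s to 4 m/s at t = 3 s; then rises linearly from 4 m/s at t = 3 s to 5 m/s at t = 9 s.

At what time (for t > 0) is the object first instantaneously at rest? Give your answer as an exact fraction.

t = 4/3 s

v changes sign on 0–2 s (from 8 to -4); the graph is linear there, so v = 0 at t = 0 + (-8)·(2 − 0)/(-4 − 8) = 4/3 s.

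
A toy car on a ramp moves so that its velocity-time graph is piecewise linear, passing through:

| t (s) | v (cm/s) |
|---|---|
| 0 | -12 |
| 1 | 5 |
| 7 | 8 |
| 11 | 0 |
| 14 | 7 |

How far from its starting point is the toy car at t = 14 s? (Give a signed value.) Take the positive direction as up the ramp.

Displacement is the signed area under the v-t curve.
0–1 s: ½(-12 + 5)(1) = -3.5 cm
1–7 s: ½(5 + 8)(6) = 39 cm
7–11 s: ½(8 + 0)(4) = 16 cm
11–14 s: ½(0 + 7)(3) = 10.5 cm
Net displacement = 62 cm

62 cm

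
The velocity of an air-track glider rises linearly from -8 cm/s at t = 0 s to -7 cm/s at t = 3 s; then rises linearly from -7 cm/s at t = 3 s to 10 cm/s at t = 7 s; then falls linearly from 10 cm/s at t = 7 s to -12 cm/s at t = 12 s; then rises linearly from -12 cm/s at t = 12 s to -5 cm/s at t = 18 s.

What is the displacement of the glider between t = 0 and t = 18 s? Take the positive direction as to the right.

Net displacement equals the area under the velocity-time graph (areas below the axis count negative).
0–3 s: ½(-8 + -7)(3) = -22.5 cm
3–7 s: ½(-7 + 10)(4) = 6 cm
7–12 s: ½(10 + -12)(5) = -5 cm
12–18 s: ½(-12 + -5)(6) = -51 cm
Net displacement = -72.5 cm

-72.5 cm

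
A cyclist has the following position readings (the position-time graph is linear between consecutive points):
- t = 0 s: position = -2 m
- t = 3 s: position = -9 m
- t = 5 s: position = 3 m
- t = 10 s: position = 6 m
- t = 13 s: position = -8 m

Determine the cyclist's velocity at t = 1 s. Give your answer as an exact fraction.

Velocity is the slope of the x-t graph on 0–3 s: (-9 − -2)/(3 − 0) = -7/3 m/s.

-7/3 m/s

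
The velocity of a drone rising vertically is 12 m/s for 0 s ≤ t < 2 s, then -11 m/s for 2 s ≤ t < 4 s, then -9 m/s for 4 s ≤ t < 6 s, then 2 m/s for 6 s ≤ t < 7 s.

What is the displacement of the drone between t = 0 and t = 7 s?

-14 m

Net displacement equals the area under the velocity-time graph (areas below the axis count negative).
0–2 s: 12 × 2 = 24 m
2–4 s: -11 × 2 = -22 m
4–6 s: -9 × 2 = -18 m
6–7 s: 2 × 1 = 2 m
Net displacement = -14 m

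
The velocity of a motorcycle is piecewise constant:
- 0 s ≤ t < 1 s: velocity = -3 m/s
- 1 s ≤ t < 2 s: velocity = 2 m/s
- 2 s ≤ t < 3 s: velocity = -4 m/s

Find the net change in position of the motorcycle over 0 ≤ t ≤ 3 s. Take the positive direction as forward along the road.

Net displacement equals the area under the velocity-time graph (areas below the axis count negative).
0–1 s: -3 × 1 = -3 m
1–2 s: 2 × 1 = 2 m
2–3 s: -4 × 1 = -4 m
Net displacement = -5 m

-5 m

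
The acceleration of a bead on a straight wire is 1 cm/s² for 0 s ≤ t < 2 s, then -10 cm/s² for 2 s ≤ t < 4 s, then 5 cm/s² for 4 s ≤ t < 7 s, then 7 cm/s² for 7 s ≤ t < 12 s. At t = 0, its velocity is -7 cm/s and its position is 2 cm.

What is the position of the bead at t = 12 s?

-55 cm

On each constant-a segment, Δv = aΔt and Δx = v₀Δt + ½aΔt²; chain segment to segment.
0–2 s: v starts -7 cm/s; Δx = -7·2 + ½·1·2² = -12 cm; v ends -5 cm/s.
2–4 s: v starts -5 cm/s; Δx = -5·2 + ½·-10·2² = -30 cm; v ends -25 cm/s.
4–7 s: v starts -25 cm/s; Δx = -25·3 + ½·5·3² = -52.5 cm; v ends -10 cm/s.
7–12 s: v starts -10 cm/s; Δx = -10·5 + ½·7·5² = 37.5 cm; v ends 25 cm/s.
x(12) = 2 + Σ Δx = -55 cm.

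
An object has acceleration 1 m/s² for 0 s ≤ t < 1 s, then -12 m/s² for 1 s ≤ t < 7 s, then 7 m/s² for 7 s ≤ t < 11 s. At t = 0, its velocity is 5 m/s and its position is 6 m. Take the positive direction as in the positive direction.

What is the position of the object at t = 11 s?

On each constant-a segment, Δv = aΔt and Δx = v₀Δt + ½aΔt²; chain segment to segment.
0–1 s: v starts 5 m/s; Δx = 5·1 + ½·1·1² = 5.5 m; v ends 6 m/s.
1–7 s: v starts 6 m/s; Δx = 6·6 + ½·-12·6² = -180 m; v ends -66 m/s.
7–11 s: v starts -66 m/s; Δx = -66·4 + ½·7·4² = -208 m; v ends -38 m/s.
x(11) = 6 + Σ Δx = -376.5 m.

-376.5 m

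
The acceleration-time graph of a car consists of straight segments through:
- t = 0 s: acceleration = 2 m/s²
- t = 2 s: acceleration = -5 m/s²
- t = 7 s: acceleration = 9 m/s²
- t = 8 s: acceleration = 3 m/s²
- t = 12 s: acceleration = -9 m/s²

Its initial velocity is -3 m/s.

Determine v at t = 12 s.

-2 m/s

Δv equals the area under the a-t graph; then v = v₀ + Δv.
0–2 s: ½(2 + -5)(2) = -3 m/s
2–7 s: ½(-5 + 9)(5) = 10 m/s
7–8 s: ½(9 + 3)(1) = 6 m/s
8–12 s: ½(3 + -9)(4) = -12 m/s
Δv = 1 m/s, so v(12) = -3 + (1) = -2 m/s.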